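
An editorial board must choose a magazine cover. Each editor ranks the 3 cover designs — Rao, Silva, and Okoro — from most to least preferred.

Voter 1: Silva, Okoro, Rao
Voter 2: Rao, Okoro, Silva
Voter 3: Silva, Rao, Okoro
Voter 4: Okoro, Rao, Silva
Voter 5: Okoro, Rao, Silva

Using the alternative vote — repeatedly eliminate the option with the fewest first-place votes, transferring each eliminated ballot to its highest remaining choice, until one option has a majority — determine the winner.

Okoro

Round 1: Silva 2, Okoro 2, Rao 1. Rao has the fewest and is eliminated.
Round 2: Okoro 3, Silva 2. Okoro has a majority.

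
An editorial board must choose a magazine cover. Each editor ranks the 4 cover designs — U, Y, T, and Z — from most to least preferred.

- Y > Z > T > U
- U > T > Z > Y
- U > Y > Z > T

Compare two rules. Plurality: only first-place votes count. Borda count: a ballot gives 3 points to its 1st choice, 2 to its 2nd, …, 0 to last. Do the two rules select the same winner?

Plurality first-place counts: U 2, Y 1, T 0, Z 0 → U.
Borda totals: U 6, Y 5, T 3, Z 4 → U.
The two rules agree on U.

Yes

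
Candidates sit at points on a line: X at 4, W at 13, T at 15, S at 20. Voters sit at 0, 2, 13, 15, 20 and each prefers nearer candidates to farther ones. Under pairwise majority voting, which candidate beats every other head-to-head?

W

With single-peaked preferences on a line, the Condorcet winner is the candidate closest to the median voter.
The median voter (position 13) is closest to W at 13.
Check: W vs T — voters closer to W: 3 of 5.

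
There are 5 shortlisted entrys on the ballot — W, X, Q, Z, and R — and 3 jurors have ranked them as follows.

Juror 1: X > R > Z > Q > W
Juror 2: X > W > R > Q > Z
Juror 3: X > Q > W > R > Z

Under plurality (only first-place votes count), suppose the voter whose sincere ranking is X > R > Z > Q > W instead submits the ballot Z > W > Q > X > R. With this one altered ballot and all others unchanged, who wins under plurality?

First-place totals with the altered ballot: W 0, X 2, Q 0, Z 1, R 0.
The winner is unchanged: still X.

X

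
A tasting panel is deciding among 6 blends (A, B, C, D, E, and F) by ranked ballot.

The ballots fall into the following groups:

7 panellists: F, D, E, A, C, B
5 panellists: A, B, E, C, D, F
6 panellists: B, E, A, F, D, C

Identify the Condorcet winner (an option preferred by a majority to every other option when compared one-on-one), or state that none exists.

Head-to-head results (18 voters total):
A vs B: A wins 12–6.
A vs C: A wins 18–0.
A vs D: A wins 11–7.
A vs E: E wins 13–5.
A vs F: A wins 11–7.
B vs C: B wins 11–7.
B vs D: B wins 11–7.
B vs E: B wins 11–7.
B vs F: B wins 11–7.
C vs D: D wins 13–5.
C vs E: E wins 18–0.
C vs F: F wins 13–5.
D vs E: E wins 11–7.
D vs F: F wins 13–5.
E vs F: E wins 11–7.
No candidate beats all others: A beats B beats E beats A, a majority cycle.

No Condorcet winner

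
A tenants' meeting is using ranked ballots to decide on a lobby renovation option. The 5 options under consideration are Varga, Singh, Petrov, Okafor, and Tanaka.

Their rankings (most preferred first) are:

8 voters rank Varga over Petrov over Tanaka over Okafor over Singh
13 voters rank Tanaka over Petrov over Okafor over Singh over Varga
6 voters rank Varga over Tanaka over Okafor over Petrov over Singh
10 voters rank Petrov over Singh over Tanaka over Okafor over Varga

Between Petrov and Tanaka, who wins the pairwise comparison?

Ballots ranking Petrov above Tanaka: 8+10 = 18.
Ballots ranking Tanaka above Petrov: 13+6 = 19.
Tanaka wins the head-to-head, 19–18.

Tanaka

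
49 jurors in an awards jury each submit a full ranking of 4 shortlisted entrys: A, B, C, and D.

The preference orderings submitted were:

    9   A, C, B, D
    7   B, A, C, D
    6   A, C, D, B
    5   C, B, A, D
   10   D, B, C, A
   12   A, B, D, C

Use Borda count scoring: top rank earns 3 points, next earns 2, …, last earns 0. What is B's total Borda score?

Borda scores:
  A: 9·3 + 7·2 + 6·3 + 5·1 + 10·0 + 12·3 = 100
  B: 9·1 + 7·3 + 6·0 + 5·2 + 10·2 + 12·2 = 84
  C: 9·2 + 7·1 + 6·2 + 5·3 + 10·1 + 12·0 = 62
  D: 9·0 + 7·0 + 6·1 + 5·0 + 10·3 + 12·1 = 48

84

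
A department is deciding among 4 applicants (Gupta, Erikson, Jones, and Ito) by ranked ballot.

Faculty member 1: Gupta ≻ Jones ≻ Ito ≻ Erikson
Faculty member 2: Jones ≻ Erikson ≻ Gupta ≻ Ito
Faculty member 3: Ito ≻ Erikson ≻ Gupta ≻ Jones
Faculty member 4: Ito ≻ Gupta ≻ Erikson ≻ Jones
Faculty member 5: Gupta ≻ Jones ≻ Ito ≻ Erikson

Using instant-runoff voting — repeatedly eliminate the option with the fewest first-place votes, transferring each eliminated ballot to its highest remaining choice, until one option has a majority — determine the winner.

Round 1: Gupta 2, Ito 2, Jones 1, Erikson 0. Erikson has the fewest and is eliminated.
Round 2: Gupta 2, Ito 2, Jones 1. Jones has the fewest and is eliminated.
Round 3: Gupta 3, Ito 2. Gupta has a majority.

Gupta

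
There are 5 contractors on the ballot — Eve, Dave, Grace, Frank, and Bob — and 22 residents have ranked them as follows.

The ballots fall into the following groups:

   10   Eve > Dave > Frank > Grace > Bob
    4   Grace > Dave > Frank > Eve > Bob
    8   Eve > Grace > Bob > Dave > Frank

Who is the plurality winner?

Eve

First-place vote totals:
  Eve: 18
  Dave: 0
  Grace: 4
  Frank: 0
  Bob: 0
Eve has the most first-place votes.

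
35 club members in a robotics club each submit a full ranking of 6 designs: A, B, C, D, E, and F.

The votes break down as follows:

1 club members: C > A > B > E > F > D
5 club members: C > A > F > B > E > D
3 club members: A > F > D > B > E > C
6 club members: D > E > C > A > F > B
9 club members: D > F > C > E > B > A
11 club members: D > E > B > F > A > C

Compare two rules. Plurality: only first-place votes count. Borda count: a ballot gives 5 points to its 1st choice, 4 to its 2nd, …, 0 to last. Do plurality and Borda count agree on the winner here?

Yes

Plurality first-place counts: A 3, B 0, C 6, D 26, E 0, F 0 → D.
Borda totals: A 62, B 61, C 75, D 139, E 96, F 92 → D.
The two rules agree on D.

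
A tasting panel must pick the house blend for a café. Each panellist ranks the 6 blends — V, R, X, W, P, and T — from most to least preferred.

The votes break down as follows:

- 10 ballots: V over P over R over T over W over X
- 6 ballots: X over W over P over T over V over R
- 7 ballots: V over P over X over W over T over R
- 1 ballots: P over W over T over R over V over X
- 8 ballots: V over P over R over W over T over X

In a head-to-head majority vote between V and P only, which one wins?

V

Ballots ranking V above P: 10+7+8 = 25.
Ballots ranking P above V: 6+1 = 7.
V wins the head-to-head, 25–7.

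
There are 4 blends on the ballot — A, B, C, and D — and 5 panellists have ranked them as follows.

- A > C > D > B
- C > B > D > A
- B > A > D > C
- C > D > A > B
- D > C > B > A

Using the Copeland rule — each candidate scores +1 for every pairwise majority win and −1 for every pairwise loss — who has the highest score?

C

Pairwise results:
  A vs B: B wins 3–2.
  A vs C: C wins 3–2.
  A vs D: D wins 3–2.
  B vs C: C wins 4–1.
  B vs D: D wins 3–2.
  C vs D: C wins 3–2.
Copeland scores (wins − losses):
  A: 0 − 3 = -3
  B: 1 − 2 = -1
  C: 3 − 0 = 3
  D: 2 − 1 = 1
C has the best Copeland score.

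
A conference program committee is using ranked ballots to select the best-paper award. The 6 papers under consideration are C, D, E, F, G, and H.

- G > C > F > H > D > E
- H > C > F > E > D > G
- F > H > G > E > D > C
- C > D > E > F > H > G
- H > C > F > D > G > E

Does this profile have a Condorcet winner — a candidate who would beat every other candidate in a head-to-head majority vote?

Head-to-head results (5 voters total):
C vs D: C wins 4–1.
C vs E: C wins 4–1.
C vs F: C wins 4–1.
C vs G: C wins 3–2.
C vs H: H wins 3–2.
D vs E: D wins 3–2.
D vs F: F wins 4–1.
D vs G: D wins 3–2.
D vs H: H wins 4–1.
E vs F: F wins 4–1.
E vs G: G wins 3–2.
E vs H: H wins 4–1.
F vs G: F wins 4–1.
F vs H: F wins 3–2.
G vs H: H wins 4–1.
No candidate beats all others: C beats F beats H beats C, a majority cycle.

No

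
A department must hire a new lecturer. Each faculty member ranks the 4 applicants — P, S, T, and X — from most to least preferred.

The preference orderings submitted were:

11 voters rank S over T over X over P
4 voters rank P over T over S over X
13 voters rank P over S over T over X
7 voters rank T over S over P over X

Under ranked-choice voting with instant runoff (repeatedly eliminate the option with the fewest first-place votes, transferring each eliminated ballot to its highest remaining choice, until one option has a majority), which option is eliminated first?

Round 1: P 17, S 11, T 7, X 0. X has the fewest and is eliminated.
Round 2: P 17, S 11, T 7. T has the fewest and is eliminated.
Round 3: S 18, P 17. S has a majority.

X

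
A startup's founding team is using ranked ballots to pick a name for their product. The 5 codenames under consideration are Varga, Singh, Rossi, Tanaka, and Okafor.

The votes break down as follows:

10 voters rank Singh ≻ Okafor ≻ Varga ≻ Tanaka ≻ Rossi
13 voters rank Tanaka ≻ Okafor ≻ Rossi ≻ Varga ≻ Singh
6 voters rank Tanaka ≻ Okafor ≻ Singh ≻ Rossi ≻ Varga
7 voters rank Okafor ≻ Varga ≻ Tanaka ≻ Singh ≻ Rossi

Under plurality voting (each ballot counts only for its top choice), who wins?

First-place vote totals:
  Varga: 0
  Singh: 10
  Rossi: 0
  Tanaka: 19
  Okafor: 7
Tanaka has the most first-place votes.

Tanaka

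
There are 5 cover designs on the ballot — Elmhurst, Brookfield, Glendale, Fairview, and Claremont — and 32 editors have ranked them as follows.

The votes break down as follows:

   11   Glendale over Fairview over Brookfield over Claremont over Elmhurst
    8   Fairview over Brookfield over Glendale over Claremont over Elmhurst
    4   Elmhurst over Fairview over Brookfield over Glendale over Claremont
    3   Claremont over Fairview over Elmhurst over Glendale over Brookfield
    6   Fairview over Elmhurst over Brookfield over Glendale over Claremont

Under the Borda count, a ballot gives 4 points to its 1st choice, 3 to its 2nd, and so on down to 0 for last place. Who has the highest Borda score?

Borda scores:
  Elmhurst: 11·0 + 8·0 + 4·4 + 3·2 + 6·3 = 40
  Brookfield: 11·2 + 8·3 + 4·2 + 3·0 + 6·2 = 66
  Glendale: 11·4 + 8·2 + 4·1 + 3·1 + 6·1 = 73
  Fairview: 11·3 + 8·4 + 4·3 + 3·3 + 6·4 = 110
  Claremont: 11·1 + 8·1 + 4·0 + 3·4 + 6·0 = 31
Fairview has the highest total.

Fairview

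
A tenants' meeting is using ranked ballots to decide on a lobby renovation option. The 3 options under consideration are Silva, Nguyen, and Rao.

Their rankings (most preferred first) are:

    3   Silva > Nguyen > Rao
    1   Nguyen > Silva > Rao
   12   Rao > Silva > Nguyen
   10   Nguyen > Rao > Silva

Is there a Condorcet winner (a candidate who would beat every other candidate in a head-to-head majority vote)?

Head-to-head results (26 voters total):
Silva vs Nguyen: Silva wins 15–11.
Silva vs Rao: Rao wins 22–4.
Nguyen vs Rao: Nguyen wins 14–12.
No candidate beats all others: Silva beats Nguyen beats Rao beats Silva, a majority cycle.

No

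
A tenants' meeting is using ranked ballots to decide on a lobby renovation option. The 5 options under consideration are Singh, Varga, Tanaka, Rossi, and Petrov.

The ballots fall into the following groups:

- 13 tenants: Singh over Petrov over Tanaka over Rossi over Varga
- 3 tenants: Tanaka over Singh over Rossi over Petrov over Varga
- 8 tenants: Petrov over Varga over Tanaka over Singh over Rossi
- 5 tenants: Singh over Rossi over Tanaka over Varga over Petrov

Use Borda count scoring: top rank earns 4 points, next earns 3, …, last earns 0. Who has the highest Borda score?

Borda scores:
  Singh: 13·4 + 3·3 + 8·1 + 5·4 = 89
  Varga: 13·0 + 3·0 + 8·3 + 5·1 = 29
  Tanaka: 13·2 + 3·4 + 8·2 + 5·2 = 64
  Rossi: 13·1 + 3·2 + 8·0 + 5·3 = 34
  Petrov: 13·3 + 3·1 + 8·4 + 5·0 = 74
Singh has the highest total.

Singh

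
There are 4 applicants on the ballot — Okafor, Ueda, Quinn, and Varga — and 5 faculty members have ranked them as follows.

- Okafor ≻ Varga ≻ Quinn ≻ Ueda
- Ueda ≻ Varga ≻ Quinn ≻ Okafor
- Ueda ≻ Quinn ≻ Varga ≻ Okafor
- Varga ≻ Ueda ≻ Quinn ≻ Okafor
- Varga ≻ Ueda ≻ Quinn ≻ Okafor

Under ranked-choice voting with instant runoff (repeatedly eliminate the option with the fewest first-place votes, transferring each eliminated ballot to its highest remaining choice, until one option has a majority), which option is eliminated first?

Round 1: Ueda 2, Varga 2, Okafor 1, Quinn 0. Quinn has the fewest and is eliminated.
Round 2: Ueda 2, Varga 2, Okafor 1. Okafor has the fewest and is eliminated.
Round 3: Varga 3, Ueda 2. Varga has a majority.

Quinn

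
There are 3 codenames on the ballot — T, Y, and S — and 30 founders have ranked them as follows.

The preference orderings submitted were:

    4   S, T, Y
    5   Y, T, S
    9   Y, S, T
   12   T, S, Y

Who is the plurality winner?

Y

First-place vote totals:
  T: 12
  Y: 14
  S: 4
Y has the most first-place votes.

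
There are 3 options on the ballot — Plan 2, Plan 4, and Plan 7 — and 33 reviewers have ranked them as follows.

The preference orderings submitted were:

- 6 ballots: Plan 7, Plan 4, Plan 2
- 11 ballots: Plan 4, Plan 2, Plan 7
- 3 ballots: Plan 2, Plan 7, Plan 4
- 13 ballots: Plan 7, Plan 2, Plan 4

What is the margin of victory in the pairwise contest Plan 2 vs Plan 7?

5

Ballots ranking Plan 2 above Plan 7: 11+3 = 14.
Ballots ranking Plan 7 above Plan 2: 6+13 = 19.
Plan 7 wins 19–14, a margin of 5.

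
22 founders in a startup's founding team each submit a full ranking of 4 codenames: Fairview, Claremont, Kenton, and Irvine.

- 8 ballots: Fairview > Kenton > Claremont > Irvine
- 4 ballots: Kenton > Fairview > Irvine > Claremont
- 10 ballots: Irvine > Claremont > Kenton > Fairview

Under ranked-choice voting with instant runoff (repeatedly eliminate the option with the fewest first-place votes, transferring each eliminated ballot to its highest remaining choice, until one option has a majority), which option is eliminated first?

Round 1: Irvine 10, Fairview 8, Kenton 4, Claremont 0. Claremont has the fewest and is eliminated.
Round 2: Irvine 10, Fairview 8, Kenton 4. Kenton has the fewest and is eliminated.
Round 3: Fairview 12, Irvine 10. Fairview has a majority.

Claremont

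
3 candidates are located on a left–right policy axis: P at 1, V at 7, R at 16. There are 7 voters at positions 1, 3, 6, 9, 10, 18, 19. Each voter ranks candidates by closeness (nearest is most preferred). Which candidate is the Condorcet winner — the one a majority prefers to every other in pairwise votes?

With single-peaked preferences on a line, the Condorcet winner is the candidate closest to the median voter.
The median voter (position 9) is closest to V at 7.
Check: V vs P — voters closer to V: 5 of 7.

V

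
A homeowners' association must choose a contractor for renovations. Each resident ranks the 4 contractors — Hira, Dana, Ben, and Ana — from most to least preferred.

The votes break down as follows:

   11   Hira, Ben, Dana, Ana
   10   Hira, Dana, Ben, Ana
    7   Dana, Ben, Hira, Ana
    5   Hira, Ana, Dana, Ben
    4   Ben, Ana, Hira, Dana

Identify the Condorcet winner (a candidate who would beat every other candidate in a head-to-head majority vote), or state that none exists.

Hira

Head-to-head results (37 voters total):
Hira vs Dana: Hira wins 30–7.
Hira vs Ben: Hira wins 26–11.
Hira vs Ana: Hira wins 33–4.
Dana vs Ben: Dana wins 22–15.
Dana vs Ana: Dana wins 28–9.
Ben vs Ana: Ben wins 32–5.
Hira beats each rival — Dana (30–7), Ben (26–11), Ana (33–4) — so Hira is the Condorcet winner.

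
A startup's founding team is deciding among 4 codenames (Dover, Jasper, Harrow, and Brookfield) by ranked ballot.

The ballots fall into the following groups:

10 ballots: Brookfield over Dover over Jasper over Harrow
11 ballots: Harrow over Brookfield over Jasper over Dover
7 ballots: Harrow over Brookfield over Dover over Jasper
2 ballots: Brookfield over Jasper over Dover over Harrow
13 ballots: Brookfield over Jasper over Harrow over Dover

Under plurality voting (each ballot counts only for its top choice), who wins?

Brookfield

First-place vote totals:
  Dover: 0
  Jasper: 0
  Harrow: 18
  Brookfield: 25
Brookfield has the most first-place votes.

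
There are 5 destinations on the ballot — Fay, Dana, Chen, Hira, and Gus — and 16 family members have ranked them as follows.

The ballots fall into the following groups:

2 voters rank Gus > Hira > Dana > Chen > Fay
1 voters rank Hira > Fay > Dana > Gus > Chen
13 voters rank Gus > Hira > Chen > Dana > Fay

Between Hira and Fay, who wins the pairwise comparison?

Hira

Ballots ranking Hira above Fay: 2+1+13 = 16.
Ballots ranking Fay above Hira: 0.
Hira wins the head-to-head, 16–0.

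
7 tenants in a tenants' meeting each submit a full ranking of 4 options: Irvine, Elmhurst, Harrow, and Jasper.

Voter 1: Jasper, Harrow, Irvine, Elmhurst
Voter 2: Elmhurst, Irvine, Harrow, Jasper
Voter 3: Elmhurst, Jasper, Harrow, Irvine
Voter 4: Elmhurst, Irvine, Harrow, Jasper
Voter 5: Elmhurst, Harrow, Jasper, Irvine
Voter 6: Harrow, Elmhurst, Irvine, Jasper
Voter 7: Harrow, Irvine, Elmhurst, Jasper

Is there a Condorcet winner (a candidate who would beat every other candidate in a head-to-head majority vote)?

Head-to-head results (7 voters total):
Irvine vs Elmhurst: Elmhurst wins 5–2.
Irvine vs Harrow: Harrow wins 5–2.
Irvine vs Jasper: Irvine wins 4–3.
Elmhurst vs Harrow: Elmhurst wins 4–3.
Elmhurst vs Jasper: Elmhurst wins 6–1.
Harrow vs Jasper: Harrow wins 5–2.
Elmhurst beats each rival — Irvine (5–2), Harrow (4–3), Jasper (6–1) — so Elmhurst is the Condorcet winner.

Yes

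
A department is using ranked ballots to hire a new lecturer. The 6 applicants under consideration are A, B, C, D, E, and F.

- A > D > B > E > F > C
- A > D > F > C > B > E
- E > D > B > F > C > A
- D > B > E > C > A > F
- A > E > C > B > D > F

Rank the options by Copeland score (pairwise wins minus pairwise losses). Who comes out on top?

Pairwise results:
  A vs B: A wins 3–2.
  A vs C: A wins 3–2.
  A vs D: A wins 3–2.
  A vs E: A wins 3–2.
  A vs F: A wins 4–1.
  B vs C: B wins 3–2.
  B vs D: D wins 4–1.
  B vs E: B wins 3–2.
  B vs F: B wins 4–1.
  C vs D: D wins 4–1.
  C vs E: E wins 4–1.
  C vs F: F wins 3–2.
  D vs E: D wins 3–2.
  D vs F: D wins 5–0.
  E vs F: E wins 4–1.
Copeland scores (wins − losses):
  A: 5 − 0 = 5
  B: 3 − 2 = 1
  C: 0 − 5 = -5
  D: 4 − 1 = 3
  E: 2 − 3 = -1
  F: 1 − 4 = -3
A has the best Copeland score.

A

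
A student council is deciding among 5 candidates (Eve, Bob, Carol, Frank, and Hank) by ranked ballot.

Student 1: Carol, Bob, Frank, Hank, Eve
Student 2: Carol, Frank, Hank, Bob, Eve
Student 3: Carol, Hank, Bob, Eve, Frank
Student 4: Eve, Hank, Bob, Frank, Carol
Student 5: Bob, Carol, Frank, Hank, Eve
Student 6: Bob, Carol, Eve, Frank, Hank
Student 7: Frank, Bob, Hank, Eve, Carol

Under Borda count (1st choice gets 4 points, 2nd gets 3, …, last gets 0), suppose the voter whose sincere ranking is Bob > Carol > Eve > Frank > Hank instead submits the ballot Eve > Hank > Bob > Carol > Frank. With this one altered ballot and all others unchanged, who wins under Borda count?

Borda totals with the altered ballot: Eve 10, Bob 17, Carol 16, Frank 12, Hank 15.
The winner is unchanged: still Bob.

Bob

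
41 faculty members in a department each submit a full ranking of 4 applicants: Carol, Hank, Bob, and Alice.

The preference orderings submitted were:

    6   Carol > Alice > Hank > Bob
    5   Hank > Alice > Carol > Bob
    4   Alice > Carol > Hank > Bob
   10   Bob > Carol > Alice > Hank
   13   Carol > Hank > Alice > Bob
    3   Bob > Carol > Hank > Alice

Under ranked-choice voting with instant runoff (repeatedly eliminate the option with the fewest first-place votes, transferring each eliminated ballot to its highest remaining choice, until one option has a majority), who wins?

Carol

Round 1: Carol 19, Bob 13, Hank 5, Alice 4. Alice has the fewest and is eliminated.
Round 2: Carol 23, Bob 13, Hank 5. Carol has a majority.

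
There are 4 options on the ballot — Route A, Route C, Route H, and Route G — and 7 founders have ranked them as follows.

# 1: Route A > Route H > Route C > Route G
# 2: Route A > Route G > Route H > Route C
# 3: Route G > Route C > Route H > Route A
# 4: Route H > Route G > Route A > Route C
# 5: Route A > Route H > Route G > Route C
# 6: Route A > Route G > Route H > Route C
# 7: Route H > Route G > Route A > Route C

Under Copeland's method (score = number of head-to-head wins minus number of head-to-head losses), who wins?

Pairwise results:
  Route A vs Route C: Route A wins 6–1.
  Route A vs Route H: Route A wins 4–3.
  Route A vs Route G: Route A wins 4–3.
  Route C vs Route H: Route H wins 6–1.
  Route C vs Route G: Route G wins 6–1.
  Route H vs Route G: Route H wins 4–3.
Copeland scores (wins − losses):
  Route A: 3 − 0 = 3
  Route C: 0 − 3 = -3
  Route H: 2 − 1 = 1
  Route G: 1 − 2 = -1
Route A has the best Copeland score.

Route A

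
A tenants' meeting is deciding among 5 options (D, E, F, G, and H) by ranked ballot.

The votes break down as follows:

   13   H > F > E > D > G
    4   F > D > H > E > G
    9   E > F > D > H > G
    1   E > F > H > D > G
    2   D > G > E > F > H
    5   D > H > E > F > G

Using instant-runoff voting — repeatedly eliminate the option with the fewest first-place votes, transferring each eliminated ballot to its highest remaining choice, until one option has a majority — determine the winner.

D

Round 1: H 13, E 10, D 7, F 4, G 0. G has the fewest and is eliminated.
Round 2: H 13, E 10, D 7, F 4. F has the fewest and is eliminated.
Round 3: H 13, D 11, E 10. E has the fewest and is eliminated.
Round 4: D 20, H 14. D has a majority.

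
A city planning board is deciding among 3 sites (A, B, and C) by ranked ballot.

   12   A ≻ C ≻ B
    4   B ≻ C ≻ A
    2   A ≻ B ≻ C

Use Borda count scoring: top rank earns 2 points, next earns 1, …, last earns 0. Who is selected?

A

Borda scores:
  A: 12·2 + 4·0 + 2·2 = 28
  B: 12·0 + 4·2 + 2·1 = 10
  C: 12·1 + 4·1 + 2·0 = 16
A has the highest total.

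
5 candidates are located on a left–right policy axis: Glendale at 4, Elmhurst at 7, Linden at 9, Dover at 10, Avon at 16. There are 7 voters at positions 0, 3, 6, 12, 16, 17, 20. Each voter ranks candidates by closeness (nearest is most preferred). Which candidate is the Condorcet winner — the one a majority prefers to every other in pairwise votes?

Dover

With single-peaked preferences on a line, the Condorcet winner is the candidate closest to the median voter.
The median voter (position 12) is closest to Dover at 10.
Check: Dover vs Avon — voters closer to Dover: 4 of 7.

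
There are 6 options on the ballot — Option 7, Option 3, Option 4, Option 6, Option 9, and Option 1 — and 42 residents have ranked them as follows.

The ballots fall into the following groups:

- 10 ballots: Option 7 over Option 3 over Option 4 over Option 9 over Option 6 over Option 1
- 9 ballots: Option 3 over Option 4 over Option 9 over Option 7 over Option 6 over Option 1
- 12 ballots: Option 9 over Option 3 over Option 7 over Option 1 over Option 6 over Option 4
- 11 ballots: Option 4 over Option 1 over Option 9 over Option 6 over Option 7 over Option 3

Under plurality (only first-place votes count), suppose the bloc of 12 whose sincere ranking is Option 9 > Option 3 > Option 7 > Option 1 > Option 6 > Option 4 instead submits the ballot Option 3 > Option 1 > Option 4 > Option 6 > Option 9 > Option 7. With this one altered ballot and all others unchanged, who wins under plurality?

First-place totals with the altered ballot: Option 7 10, Option 3 21, Option 4 11, Option 6 0, Option 9 0, Option 1 0.
The switch changes the winner from Option 9 to Option 3.

Option 3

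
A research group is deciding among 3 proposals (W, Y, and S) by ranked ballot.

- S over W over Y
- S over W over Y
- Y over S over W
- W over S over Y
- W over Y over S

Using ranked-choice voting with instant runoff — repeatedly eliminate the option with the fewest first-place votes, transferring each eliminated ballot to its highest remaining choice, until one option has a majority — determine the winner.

S

Round 1: W 2, S 2, Y 1. Y has the fewest and is eliminated.
Round 2: S 3, W 2. S has a majority.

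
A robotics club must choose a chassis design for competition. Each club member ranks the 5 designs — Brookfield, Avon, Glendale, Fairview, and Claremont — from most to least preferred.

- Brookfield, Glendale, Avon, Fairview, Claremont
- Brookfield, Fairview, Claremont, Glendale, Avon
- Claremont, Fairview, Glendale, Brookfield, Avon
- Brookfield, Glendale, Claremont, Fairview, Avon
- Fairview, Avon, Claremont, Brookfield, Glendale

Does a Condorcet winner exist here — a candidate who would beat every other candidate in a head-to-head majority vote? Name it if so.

Head-to-head results (5 voters total):
Brookfield vs Avon: Brookfield wins 4–1.
Brookfield vs Glendale: Brookfield wins 4–1.
Brookfield vs Fairview: Brookfield wins 3–2.
Brookfield vs Claremont: Brookfield wins 3–2.
Avon vs Glendale: Glendale wins 4–1.
Avon vs Fairview: Fairview wins 4–1.
Avon vs Claremont: Claremont wins 3–2.
Glendale vs Fairview: Fairview wins 3–2.
Glendale vs Claremont: Claremont wins 3–2.
Fairview vs Claremont: Fairview wins 3–2.
Brookfield beats each rival — Avon (4–1), Glendale (4–1), Fairview (3–2), Claremont (3–2) — so Brookfield is the Condorcet winner.

Brookfield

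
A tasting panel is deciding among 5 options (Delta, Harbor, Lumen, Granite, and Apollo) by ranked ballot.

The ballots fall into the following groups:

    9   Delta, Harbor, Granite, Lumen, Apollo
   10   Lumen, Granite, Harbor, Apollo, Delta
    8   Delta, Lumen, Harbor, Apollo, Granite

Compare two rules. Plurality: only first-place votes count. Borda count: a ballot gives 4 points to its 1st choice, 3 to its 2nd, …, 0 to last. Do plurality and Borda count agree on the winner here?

Plurality first-place counts: Delta 17, Harbor 0, Lumen 10, Granite 0, Apollo 0 → Delta.
Borda totals: Delta 68, Harbor 63, Lumen 73, Granite 48, Apollo 18 → Lumen.
The two rules disagree: plurality picks Delta, Borda picks Lumen.

No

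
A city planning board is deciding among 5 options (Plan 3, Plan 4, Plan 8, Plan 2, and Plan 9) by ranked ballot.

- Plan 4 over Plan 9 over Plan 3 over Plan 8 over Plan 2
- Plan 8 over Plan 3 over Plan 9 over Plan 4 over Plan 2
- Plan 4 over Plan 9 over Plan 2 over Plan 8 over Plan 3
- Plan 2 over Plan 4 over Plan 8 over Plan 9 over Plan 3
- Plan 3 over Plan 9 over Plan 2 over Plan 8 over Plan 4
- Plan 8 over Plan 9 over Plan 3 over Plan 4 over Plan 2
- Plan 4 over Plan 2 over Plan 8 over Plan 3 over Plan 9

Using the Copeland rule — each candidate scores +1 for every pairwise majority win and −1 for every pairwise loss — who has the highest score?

Plan 4

Pairwise results:
  Plan 3 vs Plan 4: Plan 4 wins 4–3.
  Plan 3 vs Plan 8: Plan 8 wins 5–2.
  Plan 3 vs Plan 2: Plan 3 wins 4–3.
  Plan 3 vs Plan 9: Plan 9 wins 4–3.
  Plan 4 vs Plan 8: Plan 4 wins 4–3.
  Plan 4 vs Plan 2: Plan 4 wins 5–2.
  Plan 4 vs Plan 9: Plan 4 wins 4–3.
  Plan 8 vs Plan 2: Plan 2 wins 4–3.
  Plan 8 vs Plan 9: Plan 8 wins 4–3.
  Plan 2 vs Plan 9: Plan 9 wins 5–2.
Copeland scores (wins − losses):
  Plan 3: 1 − 3 = -2
  Plan 4: 4 − 0 = 4
  Plan 8: 2 − 2 = 0
  Plan 2: 1 − 3 = -2
  Plan 9: 2 − 2 = 0
Plan 4 has the best Copeland score.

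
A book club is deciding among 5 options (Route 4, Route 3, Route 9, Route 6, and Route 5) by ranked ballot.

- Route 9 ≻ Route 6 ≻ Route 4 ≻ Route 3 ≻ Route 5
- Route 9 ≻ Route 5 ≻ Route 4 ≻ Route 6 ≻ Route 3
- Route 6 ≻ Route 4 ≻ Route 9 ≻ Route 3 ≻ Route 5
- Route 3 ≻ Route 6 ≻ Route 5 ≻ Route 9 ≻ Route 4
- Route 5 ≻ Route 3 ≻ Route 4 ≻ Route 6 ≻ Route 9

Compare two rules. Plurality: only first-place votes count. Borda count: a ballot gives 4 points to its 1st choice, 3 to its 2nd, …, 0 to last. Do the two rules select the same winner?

Plurality first-place counts: Route 4 0, Route 3 1, Route 9 2, Route 6 1, Route 5 1 → Route 9.
Borda totals: Route 4 9, Route 3 9, Route 9 11, Route 6 12, Route 5 9 → Route 6.
The two rules disagree: plurality picks Route 9, Borda picks Route 6.

No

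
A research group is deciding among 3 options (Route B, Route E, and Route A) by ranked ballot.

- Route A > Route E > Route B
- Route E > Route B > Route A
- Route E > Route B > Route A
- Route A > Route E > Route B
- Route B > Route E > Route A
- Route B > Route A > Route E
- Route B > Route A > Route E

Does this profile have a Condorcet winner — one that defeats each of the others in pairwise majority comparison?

No

Head-to-head results (7 voters total):
Route B vs Route E: Route E wins 4–3.
Route B vs Route A: Route B wins 5–2.
Route E vs Route A: Route A wins 4–3.
No candidate beats all others: Route B beats Route A beats Route E beats Route B, a majority cycle.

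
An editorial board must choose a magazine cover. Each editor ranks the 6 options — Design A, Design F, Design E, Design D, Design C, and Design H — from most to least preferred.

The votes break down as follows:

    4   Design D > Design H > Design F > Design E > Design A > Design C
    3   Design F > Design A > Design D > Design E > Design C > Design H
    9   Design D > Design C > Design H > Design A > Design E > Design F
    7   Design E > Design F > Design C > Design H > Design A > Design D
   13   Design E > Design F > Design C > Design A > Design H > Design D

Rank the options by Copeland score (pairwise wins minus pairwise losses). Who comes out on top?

Design E

Pairwise results:
  Design A vs Design F: Design F wins 27–9.
  Design A vs Design E: Design E wins 24–12.
  Design A vs Design D: Design A wins 23–13.
  Design A vs Design C: Design C wins 29–7.
  Design A vs Design H: Design H wins 20–16.
  Design F vs Design E: Design E wins 29–7.
  Design F vs Design D: Design F wins 23–13.
  Design F vs Design C: Design F wins 27–9.
  Design F vs Design H: Design F wins 23–13.
  Design E vs Design D: Design E wins 20–16.
  Design E vs Design C: Design E wins 27–9.
  Design E vs Design H: Design E wins 23–13.
  Design D vs Design C: Design C wins 20–16.
  Design D vs Design H: Design H wins 20–16.
  Design C vs Design H: Design C wins 32–4.
Copeland scores (wins − losses):
  Design A: 1 − 4 = -3
  Design F: 4 − 1 = 3
  Design E: 5 − 0 = 5
  Design D: 0 − 5 = -5
  Design C: 3 − 2 = 1
  Design H: 2 − 3 = -1
Design E has the best Copeland score.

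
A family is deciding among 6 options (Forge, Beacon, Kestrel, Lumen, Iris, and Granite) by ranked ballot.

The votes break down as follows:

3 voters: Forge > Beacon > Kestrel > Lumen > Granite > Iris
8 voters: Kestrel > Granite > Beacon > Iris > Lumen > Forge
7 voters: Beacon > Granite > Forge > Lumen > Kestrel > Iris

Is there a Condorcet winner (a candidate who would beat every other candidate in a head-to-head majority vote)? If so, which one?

Head-to-head results (18 voters total):
Forge vs Beacon: Beacon wins 15–3.
Forge vs Kestrel: Forge wins 10–8.
Forge vs Lumen: Forge wins 10–8.
Forge vs Iris: Forge wins 10–8.
Forge vs Granite: Granite wins 15–3.
Beacon vs Kestrel: Beacon wins 10–8.
Beacon vs Lumen: Beacon wins 18–0.
Beacon vs Iris: Beacon wins 18–0.
Beacon vs Granite: Beacon wins 10–8.
Kestrel vs Lumen: Kestrel wins 11–7.
Kestrel vs Iris: Kestrel wins 18–0.
Kestrel vs Granite: Kestrel wins 11–7.
Lumen vs Iris: Lumen wins 10–8.
Lumen vs Granite: Granite wins 15–3.
Iris vs Granite: Granite wins 18–0.
Beacon beats each rival — Forge (15–3), Kestrel (10–8), Lumen (18–0), Iris (18–0), Granite (10–8) — so Beacon is the Condorcet winner.

Beacon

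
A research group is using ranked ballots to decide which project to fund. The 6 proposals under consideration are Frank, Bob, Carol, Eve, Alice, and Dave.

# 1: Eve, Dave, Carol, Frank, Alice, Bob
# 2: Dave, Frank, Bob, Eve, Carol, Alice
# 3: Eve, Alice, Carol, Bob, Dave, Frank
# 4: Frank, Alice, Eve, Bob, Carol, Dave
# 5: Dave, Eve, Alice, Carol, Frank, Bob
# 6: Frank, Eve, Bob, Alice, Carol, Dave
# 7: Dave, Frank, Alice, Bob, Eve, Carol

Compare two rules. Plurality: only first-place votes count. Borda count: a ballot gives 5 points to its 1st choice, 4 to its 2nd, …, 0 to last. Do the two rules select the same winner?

Plurality first-place counts: Frank 2, Bob 0, Carol 0, Eve 2, Alice 0, Dave 3 → Dave.
Borda totals: Frank 21, Bob 12, Carol 11, Eve 24, Alice 17, Dave 20 → Eve.
The two rules disagree: plurality picks Dave, Borda picks Eve.

No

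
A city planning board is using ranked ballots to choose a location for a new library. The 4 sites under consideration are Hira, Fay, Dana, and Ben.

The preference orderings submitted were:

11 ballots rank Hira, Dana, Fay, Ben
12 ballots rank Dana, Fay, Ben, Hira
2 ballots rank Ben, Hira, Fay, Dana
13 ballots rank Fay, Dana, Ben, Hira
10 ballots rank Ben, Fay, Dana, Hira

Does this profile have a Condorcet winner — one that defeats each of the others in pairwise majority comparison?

Head-to-head results (48 voters total):
Hira vs Fay: Fay wins 35–13.
Hira vs Dana: Dana wins 35–13.
Hira vs Ben: Ben wins 37–11.
Fay vs Dana: Fay wins 25–23.
Fay vs Ben: Fay wins 36–12.
Dana vs Ben: Dana wins 36–12.
Fay beats each rival — Hira (35–13), Dana (25–23), Ben (36–12) — so Fay is the Condorcet winner.

Yes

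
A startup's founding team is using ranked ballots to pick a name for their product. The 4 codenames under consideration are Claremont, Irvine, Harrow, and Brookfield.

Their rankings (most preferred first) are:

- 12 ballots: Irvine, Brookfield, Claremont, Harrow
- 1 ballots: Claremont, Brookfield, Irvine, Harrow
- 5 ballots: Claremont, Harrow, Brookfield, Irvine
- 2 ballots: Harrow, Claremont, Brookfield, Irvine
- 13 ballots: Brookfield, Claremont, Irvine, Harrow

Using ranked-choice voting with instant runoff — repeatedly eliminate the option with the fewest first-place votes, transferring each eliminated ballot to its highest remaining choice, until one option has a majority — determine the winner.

Round 1: Brookfield 13, Irvine 12, Claremont 6, Harrow 2. Harrow has the fewest and is eliminated.
Round 2: Brookfield 13, Irvine 12, Claremont 8. Claremont has the fewest and is eliminated.
Round 3: Brookfield 21, Irvine 12. Brookfield has a majority.

Brookfield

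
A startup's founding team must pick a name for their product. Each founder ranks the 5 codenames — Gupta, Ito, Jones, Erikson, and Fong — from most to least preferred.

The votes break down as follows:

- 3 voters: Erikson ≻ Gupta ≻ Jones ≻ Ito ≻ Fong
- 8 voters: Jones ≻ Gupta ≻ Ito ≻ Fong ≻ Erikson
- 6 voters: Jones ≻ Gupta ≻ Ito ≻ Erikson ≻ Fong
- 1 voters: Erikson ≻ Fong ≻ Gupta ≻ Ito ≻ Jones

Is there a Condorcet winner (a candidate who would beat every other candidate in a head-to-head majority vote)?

Head-to-head results (18 voters total):
Gupta vs Ito: Gupta wins 18–0.
Gupta vs Jones: Jones wins 14–4.
Gupta vs Erikson: Gupta wins 14–4.
Gupta vs Fong: Gupta wins 17–1.
Ito vs Jones: Jones wins 17–1.
Ito vs Erikson: Ito wins 14–4.
Ito vs Fong: Ito wins 17–1.
Jones vs Erikson: Jones wins 14–4.
Jones vs Fong: Jones wins 17–1.
Erikson vs Fong: Erikson wins 10–8.
Jones beats each rival — Gupta (14–4), Ito (17–1), Erikson (14–4), Fong (17–1) — so Jones is the Condorcet winner.

Yes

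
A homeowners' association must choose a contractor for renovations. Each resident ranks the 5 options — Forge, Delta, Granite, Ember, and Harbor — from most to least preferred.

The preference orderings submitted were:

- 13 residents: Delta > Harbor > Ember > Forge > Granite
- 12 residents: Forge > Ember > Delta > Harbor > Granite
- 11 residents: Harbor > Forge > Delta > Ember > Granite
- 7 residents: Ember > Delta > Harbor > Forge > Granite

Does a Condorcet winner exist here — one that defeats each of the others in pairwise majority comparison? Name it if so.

There is no Condorcet winner

Head-to-head results (43 voters total):
Forge vs Delta: Forge wins 23–20.
Forge vs Granite: Forge wins 43–0.
Forge vs Ember: Forge wins 23–20.
Forge vs Harbor: Harbor wins 31–12.
Delta vs Granite: Delta wins 43–0.
Delta vs Ember: Delta wins 24–19.
Delta vs Harbor: Delta wins 32–11.
Granite vs Ember: Ember wins 43–0.
Granite vs Harbor: Harbor wins 43–0.
Ember vs Harbor: Harbor wins 24–19.
No candidate beats all others: Forge beats Delta beats Harbor beats Forge, a majority cycle.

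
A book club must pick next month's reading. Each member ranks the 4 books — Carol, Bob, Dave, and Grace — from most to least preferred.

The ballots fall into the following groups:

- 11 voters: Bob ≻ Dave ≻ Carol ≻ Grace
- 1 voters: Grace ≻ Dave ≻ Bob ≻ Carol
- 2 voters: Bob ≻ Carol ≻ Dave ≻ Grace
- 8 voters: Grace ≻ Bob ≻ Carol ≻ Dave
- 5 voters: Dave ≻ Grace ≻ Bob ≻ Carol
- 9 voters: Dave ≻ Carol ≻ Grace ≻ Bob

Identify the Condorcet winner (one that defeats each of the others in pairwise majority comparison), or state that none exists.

None — there is no Condorcet winner

Head-to-head results (36 voters total):
Carol vs Bob: Bob wins 27–9.
Carol vs Dave: Dave wins 26–10.
Carol vs Grace: Carol wins 22–14.
Bob vs Dave: Bob wins 21–15.
Bob vs Grace: Grace wins 23–13.
Dave vs Grace: Dave wins 27–9.
No candidate beats all others: Carol beats Grace beats Bob beats Carol, a majority cycle.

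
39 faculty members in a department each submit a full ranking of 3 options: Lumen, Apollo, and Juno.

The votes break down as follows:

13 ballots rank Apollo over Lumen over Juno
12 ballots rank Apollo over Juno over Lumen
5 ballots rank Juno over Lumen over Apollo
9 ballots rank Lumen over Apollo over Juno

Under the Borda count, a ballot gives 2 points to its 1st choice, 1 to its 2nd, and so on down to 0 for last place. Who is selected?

Apollo

Borda scores:
  Lumen: 13·1 + 12·0 + 5·1 + 9·2 = 36
  Apollo: 13·2 + 12·2 + 5·0 + 9·1 = 59
  Juno: 13·0 + 12·1 + 5·2 + 9·0 = 22
Apollo has the highest total.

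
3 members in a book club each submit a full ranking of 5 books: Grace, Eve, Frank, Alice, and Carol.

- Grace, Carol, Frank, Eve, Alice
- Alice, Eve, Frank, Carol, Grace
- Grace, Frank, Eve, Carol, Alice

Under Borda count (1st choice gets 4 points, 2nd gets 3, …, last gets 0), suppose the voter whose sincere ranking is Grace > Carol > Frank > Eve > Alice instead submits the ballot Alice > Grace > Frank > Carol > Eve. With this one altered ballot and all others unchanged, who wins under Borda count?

Borda totals with the altered ballot: Grace 7, Eve 5, Frank 7, Alice 8, Carol 3.
The switch changes the winner from Grace to Alice.

Alice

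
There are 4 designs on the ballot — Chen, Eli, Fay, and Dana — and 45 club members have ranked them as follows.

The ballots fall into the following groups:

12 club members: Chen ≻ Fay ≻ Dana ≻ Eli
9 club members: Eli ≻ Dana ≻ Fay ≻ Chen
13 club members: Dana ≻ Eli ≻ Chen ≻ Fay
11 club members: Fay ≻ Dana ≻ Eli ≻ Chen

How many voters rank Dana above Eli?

36

Ballots ranking Dana above Eli: 12+13+11 = 36.
Ballots ranking Eli above Dana: 9.
So 36 of 45 voters prefer Dana to Eli.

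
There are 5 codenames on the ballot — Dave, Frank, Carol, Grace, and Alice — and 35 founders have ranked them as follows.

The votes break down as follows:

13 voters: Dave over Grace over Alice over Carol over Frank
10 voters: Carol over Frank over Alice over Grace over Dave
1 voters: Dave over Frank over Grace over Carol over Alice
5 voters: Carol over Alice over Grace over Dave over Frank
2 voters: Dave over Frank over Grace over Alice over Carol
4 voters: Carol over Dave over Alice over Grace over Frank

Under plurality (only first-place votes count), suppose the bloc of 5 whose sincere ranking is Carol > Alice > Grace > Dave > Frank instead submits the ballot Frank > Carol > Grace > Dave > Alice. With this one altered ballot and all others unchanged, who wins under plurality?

First-place totals with the altered ballot: Dave 16, Frank 5, Carol 14, Grace 0, Alice 0.
The switch changes the winner from Carol to Dave.

Dave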